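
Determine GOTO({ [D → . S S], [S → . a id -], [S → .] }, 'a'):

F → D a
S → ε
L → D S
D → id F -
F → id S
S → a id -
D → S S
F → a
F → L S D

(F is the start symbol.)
GOTO(I, 'a') = CLOSURE({ [A → αX.β] : [A → α.Xβ] ∈ I, X = 'a' })

Items with dot before 'a', with the dot advanced:
  [S → . a id -] → [S → a . id -]
Closure adds nothing (no advanced item has the dot before a non-terminal).

GOTO = { [S → a . id -] }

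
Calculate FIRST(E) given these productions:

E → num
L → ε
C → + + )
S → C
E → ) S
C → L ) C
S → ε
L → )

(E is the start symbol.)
From E → num:
  - num is a terminal: add 'num' and stop
From E → ) S:
  - ')' is a terminal: add ')' and stop

Collecting: FIRST(E) = { ')', 'num' }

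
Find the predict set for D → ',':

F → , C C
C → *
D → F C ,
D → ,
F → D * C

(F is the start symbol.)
PREDICT(D → ',') = (FIRST(RHS) \ {ε}) ∪ (FOLLOW(D) if ε ∈ FIRST(RHS), i.e. RHS ⇒* ε)
FIRST(',') = { ',' }
ε ∉ FIRST(','), so FOLLOW(D) is not added.
PREDICT(D → ',') = { ',' }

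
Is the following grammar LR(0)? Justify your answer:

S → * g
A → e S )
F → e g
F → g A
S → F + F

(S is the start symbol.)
Yes, the grammar is LR(0)

A grammar is LR(0) if no state in the canonical LR(0) collection has:
  - both a shift item (dot before a terminal) and a complete item (shift-reduce conflict), or
  - two or more complete items (reduce-reduce conflict; the accept item [S' → S .] counts as a complete item here).

Augment with S' → S and build the canonical LR(0) collection (I0 = CLOSURE({[S' → . S]}), then GOTO on every symbol after a dot until no new states appear). It has 14 states:
  I0: { [F → . e g], [F → . g A], [S → . * g], [S → . F + F], [S' → . S] }  — shift
  I1: { [S → * . g] }  — shift
  I2: { [S → F . + F] }  — shift
  I3: { [S' → S .] }  — accept
  I4: { [F → e . g] }  — shift
  I5: { [A → . e S )], [F → g . A] }  — shift
  I6: { [F → g A .] }  — reduce
  I7: { [A → e . S )], [F → . e g], [F → . g A], [S → . * g], [S → . F + F] }  — shift
  I8: { [A → e S . )] }  — shift
  I9: { [A → e S ) .] }  — reduce
  I10: { [F → e g .] }  — reduce
  I11: { [F → . e g], [F → . g A], [S → F + . F] }  — shift
  I12: { [S → F + F .] }  — reduce
  I13: { [S → * g .] }  — reduce

Every state is either a pure shift/goto state or contains exactly one complete item and nothing to shift — no conflicts. The grammar is LR(0).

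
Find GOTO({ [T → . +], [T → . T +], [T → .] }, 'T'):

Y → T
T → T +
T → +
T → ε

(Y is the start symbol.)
GOTO(I, 'T') = CLOSURE({ [A → αX.β] : [A → α.Xβ] ∈ I, X = 'T' })

Items with dot before 'T', with the dot advanced:
  [T → . T +] → [T → T . +]
Closure adds nothing (no advanced item has the dot before a non-terminal).

GOTO = { [T → T . +] }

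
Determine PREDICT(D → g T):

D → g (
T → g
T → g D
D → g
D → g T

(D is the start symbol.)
PREDICT(D → g T) = (FIRST(RHS) \ {ε}) ∪ (FOLLOW(D) if ε ∈ FIRST(RHS), i.e. RHS ⇒* ε)
FIRST(g T) = { 'g' }
ε ∉ FIRST(g T), so FOLLOW(D) is not added.
PREDICT(D → g T) = { 'g' }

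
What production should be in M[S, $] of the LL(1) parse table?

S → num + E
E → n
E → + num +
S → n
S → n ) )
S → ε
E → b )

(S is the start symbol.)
S → ε

To find M[S, $], we find productions for S where $ is in the predict set (PREDICT(N → α) = (FIRST(α) \ {ε}) ∪ (FOLLOW(N) if α ⇒* ε)).

Relevant sets:
  FOLLOW(S) = { $ }

S → num + E: PREDICT = { 'num' }
S → n: PREDICT = { 'n' }
S → n ) ): PREDICT = { 'n' }
S → ε: PREDICT = { $ }
  $ is in predict set, so this production goes in M[S, $]

M[S, $] = S → ε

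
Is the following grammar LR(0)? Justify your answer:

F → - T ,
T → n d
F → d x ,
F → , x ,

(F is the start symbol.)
Yes, the grammar is LR(0)

Augment with F' → F and build the canonical LR(0) collection (I0 = CLOSURE({[F' → . F]}), then GOTO on every symbol after a dot until no new states appear). It has 13 states:
  I0: { [F → . , x ,], [F → . - T ,], [F → . d x ,], [F' → . F] }  — shift
  I1: { [F → , . x ,] }  — shift
  I2: { [F → - . T ,], [T → . n d] }  — shift
  I3: { [F' → F .] }  — accept
  I4: { [F → d . x ,] }  — shift
  I5: { [F → d x . ,] }  — shift
  I6: { [F → d x , .] }  — reduce
  I7: { [F → - T . ,] }  — shift
  I8: { [T → n . d] }  — shift
  I9: { [T → n d .] }  — reduce
  I10: { [F → - T , .] }  — reduce
  I11: { [F → , x . ,] }  — shift
  I12: { [F → , x , .] }  — reduce

Every state is either a pure shift/goto state or contains exactly one complete item and nothing to shift — no conflicts. The grammar is LR(0).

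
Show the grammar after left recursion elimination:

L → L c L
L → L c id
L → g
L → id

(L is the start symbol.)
L → g L'
L → id L'
L' → c L L'
L' → c id L'
L' → ε

L is directly left-recursive. The standard transformation for
  A → A α₁ | ... | A α_m | β₁ | ... | β_n
is
  A  → β₁ A' | ... | β_n A'
  A' → α₁ A' | ... | α_m A' | ε

L → g becomes L → g L'
L → id becomes L → id L'
L → L c L becomes L' → c L L'
L → L c id becomes L' → c id L'
Add L' → ε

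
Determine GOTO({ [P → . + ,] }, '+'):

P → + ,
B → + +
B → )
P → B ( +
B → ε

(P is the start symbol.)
GOTO(I, '+') = CLOSURE({ [A → αX.β] : [A → α.Xβ] ∈ I, X = '+' })

Items with dot before '+', with the dot advanced:
  [P → . + ,] → [P → + . ,]
Closure adds nothing (no advanced item has the dot before a non-terminal).

GOTO = { [P → + . ,] }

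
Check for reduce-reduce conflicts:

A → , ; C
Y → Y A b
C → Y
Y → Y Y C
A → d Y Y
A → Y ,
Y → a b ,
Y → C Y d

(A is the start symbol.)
Yes — I9: [A → d Y Y .] vs [C → Y .]

A reduce-reduce conflict occurs when an LR(0) state has two complete items [A → α .] and [B → β .] — both call for a reduction, and with no lookahead the parser cannot choose between them.

Augment with A' → A and build the canonical LR(0) collection (I0 = CLOSURE({[A' → . A]}), then GOTO on every symbol after a dot until no new states appear). It has 21 states:
  I0: { [A → . , ; C], [A → . Y ,], [A → . d Y Y], [A' → . A], [C → . Y], [Y → . C Y d], [Y → . Y A b], [Y → . Y Y C], [Y → . a b ,] }  — shift
  I1: { [A → , . ; C] }  — shift
  I2: { [A' → A .] }  — accept
  I3: { [C → . Y], [Y → . C Y d], [Y → . Y A b], [Y → . Y Y C], [Y → . a b ,], [Y → C . Y d] }  — shift
  I4: { [A → . , ; C], [A → . Y ,], [A → . d Y Y], [A → Y . ,], [C → . Y], [C → Y .], [Y → . C Y d], [Y → . Y A b], [Y → . Y Y C], [Y → . a b ,], [Y → Y . A b], [Y → Y . Y C] }  — shift, reduce
  I5: { [Y → a . b ,] }  — shift
  I6: { [A → d . Y Y], [C → . Y], [Y → . C Y d], [Y → . Y A b], [Y → . Y Y C], [Y → . a b ,] }  — shift
  I7: { [A → . , ; C], [A → . Y ,], [A → . d Y Y], [A → d Y . Y], [C → . Y], [C → Y .], [Y → . C Y d], [Y → . Y A b], [Y → . Y Y C], [Y → . a b ,], [Y → Y . A b], [Y → Y . Y C] }  — shift, reduce
  I8: { [Y → Y A . b] }  — shift
  I9: { [A → . , ; C], [A → . Y ,], [A → . d Y Y], [A → Y . ,], [A → d Y Y .], [C → . Y], [C → Y .], [Y → . C Y d], [Y → . Y A b], [Y → . Y Y C], [Y → . a b ,], [Y → Y . A b], [Y → Y . Y C], [Y → Y Y . C] }  — shift, 2 reduces
  I10: { [A → , . ; C], [A → Y , .] }  — shift, reduce
  I11: { [C → . Y], [Y → . C Y d], [Y → . Y A b], [Y → . Y Y C], [Y → . a b ,], [Y → C . Y d], [Y → Y Y C .] }  — shift, reduce
  I12: { [A → . , ; C], [A → . Y ,], [A → . d Y Y], [A → Y . ,], [C → . Y], [C → Y .], [Y → . C Y d], [Y → . Y A b], [Y → . Y Y C], [Y → . a b ,], [Y → Y . A b], [Y → Y . Y C], [Y → Y Y . C] }  — shift, reduce
  I13: { [A → . , ; C], [A → . Y ,], [A → . d Y Y], [C → . Y], [C → Y .], [Y → . C Y d], [Y → . Y A b], [Y → . Y Y C], [Y → . a b ,], [Y → C Y . d], [Y → Y . A b], [Y → Y . Y C] }  — shift, reduce
  I14: { [A → d . Y Y], [C → . Y], [Y → . C Y d], [Y → . Y A b], [Y → . Y Y C], [Y → . a b ,], [Y → C Y d .] }  — shift, reduce
  I15: { [A → , ; . C], [C → . Y], [Y → . C Y d], [Y → . Y A b], [Y → . Y Y C], [Y → . a b ,] }  — shift
  I16: { [A → , ; C .], [C → . Y], [Y → . C Y d], [Y → . Y A b], [Y → . Y Y C], [Y → . a b ,], [Y → C . Y d] }  — shift, reduce
  I17: { [A → . , ; C], [A → . Y ,], [A → . d Y Y], [C → . Y], [C → Y .], [Y → . C Y d], [Y → . Y A b], [Y → . Y Y C], [Y → . a b ,], [Y → Y . A b], [Y → Y . Y C] }  — shift, reduce
  I18: { [Y → Y A b .] }  — reduce
  I19: { [Y → a b . ,] }  — shift
  I20: { [Y → a b , .] }  — reduce

I9 contains complete items [A → d Y Y .], [C → Y .] — reduce-reduce conflict.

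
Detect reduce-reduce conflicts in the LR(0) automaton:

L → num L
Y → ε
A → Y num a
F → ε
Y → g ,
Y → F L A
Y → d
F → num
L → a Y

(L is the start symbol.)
Yes — I2: [F → .] vs [Y → .]; I11: [F → .] vs [Y → .]

A reduce-reduce conflict occurs when an LR(0) state has two complete items [A → α .] and [B → β .] — both call for a reduction, and with no lookahead the parser cannot choose between them.

Augment with L' → L and build the canonical LR(0) collection (I0 = CLOSURE({[L' → . L]}), then GOTO on every symbol after a dot until no new states appear). It has 16 states:
  I0: { [L → . a Y], [L → . num L], [L' → . L] }  — shift
  I1: { [L' → L .] }  — accept
  I2: { [F → . num], [F → .], [L → a . Y], [Y → . F L A], [Y → . d], [Y → . g ,], [Y → .] }  — shift, 2 reduces
  I3: { [L → . a Y], [L → . num L], [L → num . L] }  — shift
  I4: { [L → num L .] }  — reduce
  I5: { [L → . a Y], [L → . num L], [Y → F . L A] }  — shift
  I6: { [L → a Y .] }  — reduce
  I7: { [Y → d .] }  — reduce
  I8: { [Y → g . ,] }  — shift
  I9: { [F → num .] }  — reduce
  I10: { [Y → g , .] }  — reduce
  I11: { [A → . Y num a], [F → . num], [F → .], [Y → . F L A], [Y → . d], [Y → . g ,], [Y → .], [Y → F L . A] }  — shift, 2 reduces
  I12: { [Y → F L A .] }  — reduce
  I13: { [A → Y . num a] }  — shift
  I14: { [A → Y num . a] }  — shift
  I15: { [A → Y num a .] }  — reduce

I2 contains complete items [F → .], [Y → .] — reduce-reduce conflict.
I11 contains complete items [F → .], [Y → .] — reduce-reduce conflict.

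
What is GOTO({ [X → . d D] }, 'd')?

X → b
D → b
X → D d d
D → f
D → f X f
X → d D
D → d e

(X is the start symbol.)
{ [D → . b], [D → . d e], [D → . f X f], [D → . f], [X → d . D] }

GOTO(I, 'd') = CLOSURE({ [A → αX.β] : [A → α.Xβ] ∈ I, X = 'd' })

Items with dot before 'd', with the dot advanced:
  [X → . d D] → [X → d . D]
Closure of the advanced items:
  [X → d . D] has the dot before D: add [D → . b], [D → . f], [D → . f X f], [D → . d e]

GOTO = { [D → . b], [D → . d e], [D → . f X f], [D → . f], [X → d . D] }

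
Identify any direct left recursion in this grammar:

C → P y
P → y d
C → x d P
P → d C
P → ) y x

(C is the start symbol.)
Direct left recursion occurs when N → N α for some non-terminal N (the right-hand side begins with the left-hand side itself).

C → P y: starts with P
P → y d: starts with y
C → x d P: starts with x
P → d C: starts with d
P → ) y x: starts with ')'

No direct left recursion found.

Answer: No direct left recursion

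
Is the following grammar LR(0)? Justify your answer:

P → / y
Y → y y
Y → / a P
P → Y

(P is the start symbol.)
A grammar is LR(0) if no state in the canonical LR(0) collection has:
  - both a shift item (dot before a terminal) and a complete item (shift-reduce conflict), or
  - two or more complete items (reduce-reduce conflict; the accept item [P' → P .] counts as a complete item here).

Augment with P' → P and build the canonical LR(0) collection (I0 = CLOSURE({[P' → . P]}), then GOTO on every symbol after a dot until no new states appear). It has 9 states:
  I0: { [P → . / y], [P → . Y], [P' → . P], [Y → . / a P], [Y → . y y] }  — shift
  I1: { [P → / . y], [Y → / . a P] }  — shift
  I2: { [P' → P .] }  — accept
  I3: { [P → Y .] }  — reduce
  I4: { [Y → y . y] }  — shift
  I5: { [Y → y y .] }  — reduce
  I6: { [P → . / y], [P → . Y], [Y → . / a P], [Y → . y y], [Y → / a . P] }  — shift
  I7: { [P → / y .] }  — reduce
  I8: { [Y → / a P .] }  — reduce

Every state is either a pure shift/goto state or contains exactly one complete item and nothing to shift — no conflicts. The grammar is LR(0).

Answer: Yes, the grammar is LR(0)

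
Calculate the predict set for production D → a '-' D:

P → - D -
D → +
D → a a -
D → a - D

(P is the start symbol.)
{ 'a' }

PREDICT(D → a '-' D) = (FIRST(RHS) \ {ε}) ∪ (FOLLOW(D) if ε ∈ FIRST(RHS), i.e. RHS ⇒* ε)
FIRST(a '-' D) = { 'a' }
ε ∉ FIRST(a '-' D), so FOLLOW(D) is not added.
PREDICT(D → a '-' D) = { 'a' }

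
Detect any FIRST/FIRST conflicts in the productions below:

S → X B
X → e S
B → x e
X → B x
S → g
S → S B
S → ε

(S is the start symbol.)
FIRST sets of the non-terminals at (or reachable through a nullable prefix from) the front of some alternative:
  FIRST(X) = { 'e', 'x' }
  FIRST(S) = { 'e', 'g', 'x', ε }
  FIRST(B) = { 'x' }

Productions for S:
  S → X B: FIRST = { 'e', 'x' }
  S → g: FIRST = { 'g' }
  S → S B: FIRST = { 'e', 'g', 'x' }
  S → ε: FIRST = { ε }
Productions for X:
  X → e S: FIRST = { 'e' }
  X → B x: FIRST = { 'x' }
B has only one production, so no FIRST/FIRST conflict is possible there.

Conflict for S: S → X B and S → S B
  Overlap: { 'e', 'x' }
Conflict for S: S → g and S → S B
  Overlap: { 'g' }

Answer: Yes. S → X B / S → S B on { 'e', 'x' }; S → g / S → S B on { 'g' }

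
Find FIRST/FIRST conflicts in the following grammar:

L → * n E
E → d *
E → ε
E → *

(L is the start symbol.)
No FIRST/FIRST conflicts.

Productions for E:
  E → d *: FIRST = { 'd' }
  E → ε: FIRST = { ε }
  E → *: FIRST = { '*' }
L has only one production, so no FIRST/FIRST conflict is possible there.

All alternatives of each non-terminal have pairwise disjoint FIRST sets.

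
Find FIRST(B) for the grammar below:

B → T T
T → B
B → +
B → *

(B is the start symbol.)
{ '*', '+' }

To compute FIRST(B), examine every production with B on the left-hand side, reading each right-hand side left to right until a non-nullable symbol is reached.

FIRST sets of the other non-terminals involved (by the same procedure, iterated to a fixed point):
  FIRST(T) = { '*', '+' }

From B → T T:
  - T is a non-terminal: add FIRST(T) \ {ε} = { '*', '+' }
    T is not nullable, so stop
From B → +:
  - '+' is a terminal: add '+' and stop
From B → *:
  - '*' is a terminal: add '*' and stop

Collecting: FIRST(B) = { '*', '+' }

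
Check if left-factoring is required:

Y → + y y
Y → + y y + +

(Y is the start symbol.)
Yes, Y has productions with common prefix '+ y y'

Left-factoring is needed when two productions for the same non-terminal
share a common prefix on the right-hand side.

Productions for Y:
  Y → + y y
  Y → + y y + +

Found common prefix '+ y y' in productions for Y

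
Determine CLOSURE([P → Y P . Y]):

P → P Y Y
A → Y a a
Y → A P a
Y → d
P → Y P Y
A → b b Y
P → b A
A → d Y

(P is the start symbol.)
Start with: [P → Y P . Y]
  [P → Y P . Y] has the dot before Y: add [Y → . A P a], [Y → . d]
  [Y → . A P a] has the dot before A: add [A → . Y a a], [A → . b b Y], [A → . d Y]
No further items can be added.

CLOSURE = { [A → . Y a a], [A → . b b Y], [A → . d Y], [P → Y P . Y], [Y → . A P a], [Y → . d] }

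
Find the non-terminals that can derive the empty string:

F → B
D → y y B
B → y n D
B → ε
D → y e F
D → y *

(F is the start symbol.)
{ 'B', 'F' }

ε-productions: B → ε
So B is immediately nullable.
F → B: every symbol on the right is nullable, so F is nullable too.
No further non-terminal can be added: every production for the remaining non-terminals contains a terminal or a non-nullable non-terminal.
Nullable = { 'B', 'F' }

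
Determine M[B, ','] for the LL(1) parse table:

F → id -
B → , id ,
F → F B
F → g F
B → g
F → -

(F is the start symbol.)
To find M[B, ','], we find productions for B where ',' is in the predict set (PREDICT(N → α) = (FIRST(α) \ {ε}) ∪ (FOLLOW(N) if α ⇒* ε)).

B → , id ,: PREDICT = { ',' }
  ',' is in predict set, so this production goes in M[B, ',']
B → g: PREDICT = { 'g' }

M[B, ','] = B → , id ,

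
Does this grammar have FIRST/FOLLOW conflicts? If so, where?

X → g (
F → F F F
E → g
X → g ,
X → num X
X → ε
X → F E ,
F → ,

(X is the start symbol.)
No FIRST/FOLLOW conflicts.

A FIRST/FOLLOW conflict occurs when a non-terminal N has a nullable alternative N → β (β ⇒* ε) and another alternative N → α with FIRST(α) ∩ FOLLOW(N) ≠ ∅: on such a lookahead the parser cannot decide between expanding α and letting N vanish via β.

Nullable non-terminals: X.
FIRST sets used below: FIRST(F) = { ',' }

X: nullable alternative(s) X → ε; FOLLOW(X) = { $ }
  X → g (: FIRST \ {ε} = { 'g' } — disjoint from FOLLOW(X)
  X → g ,: FIRST \ {ε} = { 'g' } — disjoint from FOLLOW(X)
  X → num X: FIRST \ {ε} = { 'num' } — disjoint from FOLLOW(X)
  X → ε: FIRST \ {ε} = { } — this is the only nullable alternative, skip
  X → F E ,: FIRST \ {ε} = { ',' } — disjoint from FOLLOW(X)

E, F have no nullable alternative, so no FIRST/FOLLOW check is needed there.

No FIRST/FOLLOW conflicts found.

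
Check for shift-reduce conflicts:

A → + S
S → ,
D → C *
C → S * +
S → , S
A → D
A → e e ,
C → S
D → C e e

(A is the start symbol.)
Augment with A' → A and build the canonical LR(0) collection (I0 = CLOSURE({[A' → . A]}), then GOTO on every symbol after a dot until no new states appear). It has 17 states:
  I0: { [A → . + S], [A → . D], [A → . e e ,], [A' → . A], [C → . S * +], [C → . S], [D → . C *], [D → . C e e], [S → . , S], [S → . ,] }  — shift
  I1: { [A → + . S], [S → . , S], [S → . ,] }  — shift
  I2: { [S → , . S], [S → , .], [S → . , S], [S → . ,] }  — shift, reduce
  I3: { [A' → A .] }  — accept
  I4: { [D → C . *], [D → C . e e] }  — shift
  I5: { [A → D .] }  — reduce
  I6: { [C → S . * +], [C → S .] }  — shift, reduce
  I7: { [A → e . e ,] }  — shift
  I8: { [A → e e . ,] }  — shift
  I9: { [A → e e , .] }  — reduce
  I10: { [C → S * . +] }  — shift
  I11: { [C → S * + .] }  — reduce
  I12: { [D → C * .] }  — reduce
  I13: { [D → C e . e] }  — shift
  I14: { [D → C e e .] }  — reduce
  I15: { [S → , S .] }  — reduce
  I16: { [A → + S .] }  — reduce

I2 contains reduce item [S → , .] and shift items [S → . ,], [S → . , S] — shift-reduce conflict.
I6 contains reduce item [C → S .] and shift item [C → S . * +] — shift-reduce conflict.

Answer: Yes — I2: [S → , .] vs [S → . ,]; I6: [C → S .] vs [C → S . * +]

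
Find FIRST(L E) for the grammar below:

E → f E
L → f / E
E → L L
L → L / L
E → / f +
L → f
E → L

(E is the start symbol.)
FIRST sets of the non-terminals involved (from the grammar, by fixed-point iteration):
  FIRST(L) = { 'f' }

To compute FIRST(L E), process the symbols left to right:
Symbol L is a non-terminal. Add FIRST(L) \ {ε} = { 'f' }
L is not nullable (ε ∉ FIRST(L)), so stop here.
FIRST(L E) = { 'f' }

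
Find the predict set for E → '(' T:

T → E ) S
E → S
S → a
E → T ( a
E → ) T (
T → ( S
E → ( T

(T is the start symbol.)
{ '(' }

PREDICT(E → '(' T) = (FIRST(RHS) \ {ε}) ∪ (FOLLOW(E) if ε ∈ FIRST(RHS), i.e. RHS ⇒* ε)
FIRST('(' T) = { '(' }
ε ∉ FIRST('(' T), so FOLLOW(E) is not added.
PREDICT(E → '(' T) = { '(' }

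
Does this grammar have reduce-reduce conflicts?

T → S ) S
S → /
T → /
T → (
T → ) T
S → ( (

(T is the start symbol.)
Yes — I3: [S → / .] vs [T → / .]

A reduce-reduce conflict occurs when an LR(0) state has two complete items [A → α .] and [B → β .] — both call for a reduction, and with no lookahead the parser cannot choose between them.

Augment with T' → T and build the canonical LR(0) collection (I0 = CLOSURE({[T' → . T]}), then GOTO on every symbol after a dot until no new states appear). It has 12 states:
  I0: { [S → . ( (], [S → . /], [T → . (], [T → . ) T], [T → . /], [T → . S ) S], [T' → . T] }  — shift
  I1: { [S → ( . (], [T → ( .] }  — shift, reduce
  I2: { [S → . ( (], [S → . /], [T → ) . T], [T → . (], [T → . ) T], [T → . /], [T → . S ) S] }  — shift
  I3: { [S → / .], [T → / .] }  — 2 reduces
  I4: { [T → S . ) S] }  — shift
  I5: { [T' → T .] }  — accept
  I6: { [S → . ( (], [S → . /], [T → S ) . S] }  — shift
  I7: { [S → ( . (] }  — shift
  I8: { [S → / .] }  — reduce
  I9: { [T → S ) S .] }  — reduce
  I10: { [S → ( ( .] }  — reduce
  I11: { [T → ) T .] }  — reduce

I3 contains complete items [S → / .], [T → / .] — reduce-reduce conflict.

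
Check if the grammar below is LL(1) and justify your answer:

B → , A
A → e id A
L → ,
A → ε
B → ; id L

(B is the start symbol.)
Yes, the grammar is LL(1).

A grammar is LL(1) if for each non-terminal N with multiple productions, the predict sets of those productions are pairwise disjoint, where PREDICT(N → α) = (FIRST(α) \ {ε}) ∪ (FOLLOW(N) if α ⇒* ε).

Relevant sets:
  FOLLOW(A) = { $ }

For B:
  PREDICT(B → ',' A) = { ',' }
  PREDICT(B → ';' id L) = { ';' }
For A:
  PREDICT(A → e id A) = { 'e' }
  PREDICT(A → ε) = { $ }
L has a single production, so nothing to check there.

All predict sets are disjoint. The grammar IS LL(1).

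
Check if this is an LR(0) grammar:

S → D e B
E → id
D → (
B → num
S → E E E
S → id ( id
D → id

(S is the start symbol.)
No. Shift-reduce conflict between [D → id .] and [S → id . ( id]

A grammar is LR(0) if no state in the canonical LR(0) collection has:
  - both a shift item (dot before a terminal) and a complete item (shift-reduce conflict), or
  - two or more complete items (reduce-reduce conflict; the accept item [S' → S .] counts as a complete item here).

Augment with S' → S and build the canonical LR(0) collection (I0 = CLOSURE({[S' → . S]}), then GOTO on every symbol after a dot until no new states appear). It has 14 states:
  I0: { [D → . (], [D → . id], [E → . id], [S → . D e B], [S → . E E E], [S → . id ( id], [S' → . S] }  — shift
  I1: { [D → ( .] }  — reduce
  I2: { [S → D . e B] }  — shift
  I3: { [E → . id], [S → E . E E] }  — shift
  I4: { [S' → S .] }  — accept
  I5: { [D → id .], [E → id .], [S → id . ( id] }  — shift, 2 reduces
  I6: { [S → id ( . id] }  — shift
  I7: { [S → id ( id .] }  — reduce
  I8: { [E → . id], [S → E E . E] }  — shift
  I9: { [E → id .] }  — reduce
  I10: { [S → E E E .] }  — reduce
  I11: { [B → . num], [S → D e . B] }  — shift
  I12: { [S → D e B .] }  — reduce
  I13: { [B → num .] }  — reduce

Conflict in state I5:
  Shift-reduce conflict between [D → id .] and [S → id . ( id]
So the grammar is NOT LR(0).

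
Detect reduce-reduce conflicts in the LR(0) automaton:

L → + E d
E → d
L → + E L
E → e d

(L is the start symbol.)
A reduce-reduce conflict occurs when an LR(0) state has two complete items [A → α .] and [B → β .] — both call for a reduction, and with no lookahead the parser cannot choose between them.

Augment with L' → L and build the canonical LR(0) collection (I0 = CLOSURE({[L' → . L]}), then GOTO on every symbol after a dot until no new states appear). It has 9 states:
  I0: { [L → . + E L], [L → . + E d], [L' → . L] }  — shift
  I1: { [E → . d], [E → . e d], [L → + . E L], [L → + . E d] }  — shift
  I2: { [L' → L .] }  — accept
  I3: { [L → + E . L], [L → + E . d], [L → . + E L], [L → . + E d] }  — shift
  I4: { [E → d .] }  — reduce
  I5: { [E → e . d] }  — shift
  I6: { [E → e d .] }  — reduce
  I7: { [L → + E L .] }  — reduce
  I8: { [L → + E d .] }  — reduce

No state contains more than one complete item.

Answer: No reduce-reduce conflicts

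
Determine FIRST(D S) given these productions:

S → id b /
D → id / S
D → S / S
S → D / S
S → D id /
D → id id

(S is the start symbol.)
FIRST sets of the non-terminals involved (from the grammar, by fixed-point iteration):
  FIRST(D) = { 'id' }

To compute FIRST(D S), process the symbols left to right:
Symbol D is a non-terminal. Add FIRST(D) \ {ε} = { 'id' }
D is not nullable (ε ∉ FIRST(D)), so stop here.
FIRST(D S) = { 'id' }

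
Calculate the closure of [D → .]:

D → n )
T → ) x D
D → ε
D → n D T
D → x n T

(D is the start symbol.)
{ [D → .] }

Start with: [D → .]
The dot is at the end, so nothing is added.

CLOSURE = { [D → .] }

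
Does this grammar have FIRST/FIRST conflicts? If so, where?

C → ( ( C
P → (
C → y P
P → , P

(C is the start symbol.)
No FIRST/FIRST conflicts.

A FIRST/FIRST conflict occurs when two productions N → α and N → β for the same non-terminal have FIRST(α) ∩ FIRST(β) ≠ ∅ (with ε ∈ FIRST of a nullable right-hand side, so two nullable alternatives also conflict).

Productions for C:
  C → ( ( C: FIRST = { '(' }
  C → y P: FIRST = { 'y' }
Productions for P:
  P → (: FIRST = { '(' }
  P → , P: FIRST = { ',' }

All alternatives of each non-terminal have pairwise disjoint FIRST sets.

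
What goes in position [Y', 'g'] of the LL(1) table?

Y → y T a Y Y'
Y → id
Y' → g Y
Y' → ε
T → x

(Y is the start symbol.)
Y' → g Y, Y' → ε

To find M[Y', 'g'], we find productions for Y' where 'g' is in the predict set (PREDICT(N → α) = (FIRST(α) \ {ε}) ∪ (FOLLOW(N) if α ⇒* ε)).

Relevant sets:
  FOLLOW(Y') = { $, 'g' }

Y' → g Y: PREDICT = { 'g' }
  'g' is in predict set, so this production goes in M[Y', 'g']
Y' → ε: PREDICT = { $, 'g' }
  'g' is in predict set, so this production goes in M[Y', 'g']

M[Y', 'g'] = Y' → g Y, Y' → ε  (a multiply-defined cell — the grammar is not LL(1))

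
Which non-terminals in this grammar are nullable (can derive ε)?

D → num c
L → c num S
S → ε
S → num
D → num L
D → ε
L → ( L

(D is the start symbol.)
ε-productions: S → ε, D → ε
So S, D are immediately nullable.
No further non-terminal can be added: every production for the remaining non-terminals contains a terminal or a non-nullable non-terminal.
Nullable = { 'D', 'S' }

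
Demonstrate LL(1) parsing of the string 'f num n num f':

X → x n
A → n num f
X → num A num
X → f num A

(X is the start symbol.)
Stack is shown with the top on the left.

Stack      Input            Action
----------------------------------
X $        f num n num f $  output X → f num A
f num A $  f num n num f $  match 'f'
num A $    num n num f $    match 'num'
A $        n num f $        output A → n num f
n num f $  n num f $        match 'n'
num f $    num f $          match 'num'
f $        f $              match 'f'
$          $                accept

The string is accepted.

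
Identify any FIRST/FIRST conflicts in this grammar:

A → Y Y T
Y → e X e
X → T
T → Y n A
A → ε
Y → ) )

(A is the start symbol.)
A FIRST/FIRST conflict occurs when two productions N → α and N → β for the same non-terminal have FIRST(α) ∩ FIRST(β) ≠ ∅ (with ε ∈ FIRST of a nullable right-hand side, so two nullable alternatives also conflict).

FIRST sets of the non-terminals at (or reachable through a nullable prefix from) the front of some alternative:
  FIRST(Y) = { ')', 'e' }

Productions for A:
  A → Y Y T: FIRST = { ')', 'e' }
  A → ε: FIRST = { ε }
Productions for Y:
  Y → e X e: FIRST = { 'e' }
  Y → ) ): FIRST = { ')' }
X, T have only one production, so no FIRST/FIRST conflict is possible there.

All alternatives of each non-terminal have pairwise disjoint FIRST sets.

Answer: No FIRST/FIRST conflicts.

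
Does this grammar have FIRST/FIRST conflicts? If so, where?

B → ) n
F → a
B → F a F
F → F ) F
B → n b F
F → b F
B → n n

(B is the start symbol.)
FIRST sets of the non-terminals at (or reachable through a nullable prefix from) the front of some alternative:
  FIRST(F) = { 'a', 'b' }

Productions for B:
  B → ) n: FIRST = { ')' }
  B → F a F: FIRST = { 'a', 'b' }
  B → n b F: FIRST = { 'n' }
  B → n n: FIRST = { 'n' }
Productions for F:
  F → a: FIRST = { 'a' }
  F → F ) F: FIRST = { 'a', 'b' }
  F → b F: FIRST = { 'b' }

Conflict for B: B → n b F and B → n n
  Overlap: { 'n' }
Conflict for F: F → a and F → F ) F
  Overlap: { 'a' }
Conflict for F: F → F ) F and F → b F
  Overlap: { 'b' }

Answer: Yes. B → n b F / B → n n on { 'n' }; F → a / F → F ')' F on { 'a' }; F → F ')' F / F → b F on { 'b' }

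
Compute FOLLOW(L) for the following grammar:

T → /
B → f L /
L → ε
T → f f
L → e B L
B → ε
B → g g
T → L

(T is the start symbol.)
To compute FOLLOW(L), find every occurrence of L on a right-hand side N → α L β: add FIRST(β) \ {ε}, and if β is empty or nullable also add FOLLOW(N). Iterate to a fixed point.

In B → f L /: L is followed by '/', add FIRST('/') \ {ε} = { '/' }
In L → e B L: L is at the end; this adds FOLLOW(L) to itself — nothing new
In T → L: L is at the end, add FOLLOW(T)

The FOLLOW sets referred to above (computed the same way, to a fixed point):
  FOLLOW(T) = { $ }

Taking the union: FOLLOW(L) = { $, '/' }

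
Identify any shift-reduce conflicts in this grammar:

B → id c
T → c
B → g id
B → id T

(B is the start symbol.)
Augment with B' → B and build the canonical LR(0) collection (I0 = CLOSURE({[B' → . B]}), then GOTO on every symbol after a dot until no new states appear). It has 7 states:
  I0: { [B → . g id], [B → . id T], [B → . id c], [B' → . B] }  — shift
  I1: { [B' → B .] }  — accept
  I2: { [B → g . id] }  — shift
  I3: { [B → id . T], [B → id . c], [T → . c] }  — shift
  I4: { [B → id T .] }  — reduce
  I5: { [B → id c .], [T → c .] }  — 2 reduces
  I6: { [B → g id .] }  — reduce

No state contains both a complete item and a shift item.

Answer: No shift-reduce conflicts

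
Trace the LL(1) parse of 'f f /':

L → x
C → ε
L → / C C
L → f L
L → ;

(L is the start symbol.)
LL(1) parsing maintains a stack (initially the start symbol over $) and the input. At each step: if the stack top is a terminal, match it against the current input token; if it is a non-terminal N, replace it with the RHS of M[N, lookahead] (the unique production whose predict set contains the lookahead).

Stack is shown with the top on the left.

Stack    Input    Action
------------------------
L $      f f / $  output L → f L
f L $    f f / $  match 'f'
L $      f / $    output L → f L
f L $    f / $    match 'f'
L $      / $      output L → / C C
/ C C $  / $      match '/'
C C $    $        output C → ε
C $      $        output C → ε
$        $        accept

The string is accepted.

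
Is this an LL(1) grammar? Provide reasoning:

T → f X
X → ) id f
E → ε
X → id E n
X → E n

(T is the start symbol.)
Relevant sets:
  FIRST(E) = { ε }

For X:
  PREDICT(X → ')' id f) = { ')' }
  PREDICT(X → id E n) = { 'id' }
  PREDICT(X → E n) = { 'n' }
T, E have a single production, so nothing to check there.

All predict sets are disjoint. The grammar IS LL(1).

Answer: Yes, the grammar is LL(1).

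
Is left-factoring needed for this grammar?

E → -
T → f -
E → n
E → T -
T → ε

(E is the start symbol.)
No, left-factoring is not needed

Left-factoring is needed when two productions for the same non-terminal
share a common prefix on the right-hand side.

Productions for E:
  E → -
  E → n
  E → T -
Productions for T:
  T → f -
  T → ε

No common prefixes found.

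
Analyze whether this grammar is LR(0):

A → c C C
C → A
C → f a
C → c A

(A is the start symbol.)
A grammar is LR(0) if no state in the canonical LR(0) collection has:
  - both a shift item (dot before a terminal) and a complete item (shift-reduce conflict), or
  - two or more complete items (reduce-reduce conflict; the accept item [A' → A .] counts as a complete item here).

Augment with A' → A and build the canonical LR(0) collection (I0 = CLOSURE({[A' → . A]}), then GOTO on every symbol after a dot until no new states appear). It has 10 states:
  I0: { [A → . c C C], [A' → . A] }  — shift
  I1: { [A' → A .] }  — accept
  I2: { [A → . c C C], [A → c . C C], [C → . A], [C → . c A], [C → . f a] }  — shift
  I3: { [C → A .] }  — reduce
  I4: { [A → . c C C], [A → c C . C], [C → . A], [C → . c A], [C → . f a] }  — shift
  I5: { [A → . c C C], [A → c . C C], [C → . A], [C → . c A], [C → . f a], [C → c . A] }  — shift
  I6: { [C → f . a] }  — shift
  I7: { [C → f a .] }  — reduce
  I8: { [C → A .], [C → c A .] }  — 2 reduces
  I9: { [A → c C C .] }  — reduce

Conflict in state I8:
  Reduce-reduce conflict: [C → A .] and [C → c A .]
So the grammar is NOT LR(0).

Answer: No. Reduce-reduce conflict: [C → A .] and [C → c A .]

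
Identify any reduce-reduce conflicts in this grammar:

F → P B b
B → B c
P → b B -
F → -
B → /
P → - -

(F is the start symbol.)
No reduce-reduce conflicts

A reduce-reduce conflict occurs when an LR(0) state has two complete items [A → α .] and [B → β .] — both call for a reduction, and with no lookahead the parser cannot choose between them.

Augment with F' → F and build the canonical LR(0) collection (I0 = CLOSURE({[F' → . F]}), then GOTO on every symbol after a dot until no new states appear). It has 12 states:
  I0: { [F → . -], [F → . P B b], [F' → . F], [P → . - -], [P → . b B -] }  — shift
  I1: { [F → - .], [P → - . -] }  — shift, reduce
  I2: { [F' → F .] }  — accept
  I3: { [B → . /], [B → . B c], [F → P . B b] }  — shift
  I4: { [B → . /], [B → . B c], [P → b . B -] }  — shift
  I5: { [B → / .] }  — reduce
  I6: { [B → B . c], [P → b B . -] }  — shift
  I7: { [P → b B - .] }  — reduce
  I8: { [B → B c .] }  — reduce
  I9: { [B → B . c], [F → P B . b] }  — shift
  I10: { [F → P B b .] }  — reduce
  I11: { [P → - - .] }  — reduce

No state contains more than one complete item.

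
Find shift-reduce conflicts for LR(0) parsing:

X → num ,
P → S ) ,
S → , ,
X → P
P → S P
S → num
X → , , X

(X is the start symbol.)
Yes — I5: [S → num .] vs [X → num . ,]; I13: [S → , , .] vs [S → . , ,]

A shift-reduce conflict occurs when an LR(0) state has both:
  - a complete (reduce) item [A → α .] (dot at the end), and
  - a shift item [B → β . c γ] (dot before a terminal).

Augment with X' → X and build the canonical LR(0) collection (I0 = CLOSURE({[X' → . X]}), then GOTO on every symbol after a dot until no new states appear). It has 15 states:
  I0: { [P → . S ) ,], [P → . S P], [S → . , ,], [S → . num], [X → . , , X], [X → . P], [X → . num ,], [X' → . X] }  — shift
  I1: { [S → , . ,], [X → , . , X] }  — shift
  I2: { [X → P .] }  — reduce
  I3: { [P → . S ) ,], [P → . S P], [P → S . ) ,], [P → S . P], [S → . , ,], [S → . num] }  — shift
  I4: { [X' → X .] }  — accept
  I5: { [S → num .], [X → num . ,] }  — shift, reduce
  I6: { [X → num , .] }  — reduce
  I7: { [P → S ) . ,] }  — shift
  I8: { [S → , . ,] }  — shift
  I9: { [P → S P .] }  — reduce
  I10: { [S → num .] }  — reduce
  I11: { [S → , , .] }  — reduce
  I12: { [P → S ) , .] }  — reduce
  I13: { [P → . S ) ,], [P → . S P], [S → , , .], [S → . , ,], [S → . num], [X → , , . X], [X → . , , X], [X → . P], [X → . num ,] }  — shift, reduce
  I14: { [X → , , X .] }  — reduce

I5 contains reduce item [S → num .] and shift item [X → num . ,] — shift-reduce conflict.
I13 contains reduce item [S → , , .] and shift items [S → . , ,], [S → . num], [X → . , , X], [X → . num ,] — shift-reduce conflict.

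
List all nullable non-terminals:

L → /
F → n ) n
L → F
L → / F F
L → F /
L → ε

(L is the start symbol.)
{ 'L' }

A non-terminal is nullable if it can derive ε (the empty string): either it has an ε-production, or it has a production whose right-hand side consists entirely of nullable non-terminals.

ε-productions: L → ε
So L is immediately nullable.
No further non-terminal can be added: every production for the remaining non-terminals contains a terminal or a non-nullable non-terminal.
Nullable = { 'L' }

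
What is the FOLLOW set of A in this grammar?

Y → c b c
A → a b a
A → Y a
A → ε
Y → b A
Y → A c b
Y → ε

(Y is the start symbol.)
{ $, 'a', 'c' }

In Y → b A: A is at the end, add FOLLOW(Y)
In Y → A c b: A is followed by c b, add FIRST(c b) \ {ε} = { 'c' }

The FOLLOW sets referred to above (computed the same way, to a fixed point):
  FOLLOW(Y) = { $, 'a' }

Taking the union: FOLLOW(A) = { $, 'a', 'c' }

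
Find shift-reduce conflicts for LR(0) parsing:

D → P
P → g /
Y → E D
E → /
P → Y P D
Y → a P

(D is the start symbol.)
A shift-reduce conflict occurs when an LR(0) state has both:
  - a complete (reduce) item [A → α .] (dot at the end), and
  - a shift item [B → β . c γ] (dot before a terminal).

Augment with D' → D and build the canonical LR(0) collection (I0 = CLOSURE({[D' → . D]}), then GOTO on every symbol after a dot until no new states appear). It has 13 states:
  I0: { [D → . P], [D' → . D], [E → . /], [P → . Y P D], [P → . g /], [Y → . E D], [Y → . a P] }  — shift
  I1: { [E → / .] }  — reduce
  I2: { [D' → D .] }  — accept
  I3: { [D → . P], [E → . /], [P → . Y P D], [P → . g /], [Y → . E D], [Y → . a P], [Y → E . D] }  — shift
  I4: { [D → P .] }  — reduce
  I5: { [E → . /], [P → . Y P D], [P → . g /], [P → Y . P D], [Y → . E D], [Y → . a P] }  — shift
  I6: { [E → . /], [P → . Y P D], [P → . g /], [Y → . E D], [Y → . a P], [Y → a . P] }  — shift
  I7: { [P → g . /] }  — shift
  I8: { [P → g / .] }  — reduce
  I9: { [Y → a P .] }  — reduce
  I10: { [D → . P], [E → . /], [P → . Y P D], [P → . g /], [P → Y P . D], [Y → . E D], [Y → . a P] }  — shift
  I11: { [P → Y P D .] }  — reduce
  I12: { [Y → E D .] }  — reduce

No state contains both a complete item and a shift item.

Answer: No shift-reduce conflicts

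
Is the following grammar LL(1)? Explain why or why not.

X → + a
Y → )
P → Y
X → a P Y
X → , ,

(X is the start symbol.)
For X:
  PREDICT(X → '+' a) = { '+' }
  PREDICT(X → a P Y) = { 'a' }
  PREDICT(X → ',' ',') = { ',' }
Y, P have a single production, so nothing to check there.

All predict sets are disjoint. The grammar IS LL(1).

Answer: Yes, the grammar is LL(1).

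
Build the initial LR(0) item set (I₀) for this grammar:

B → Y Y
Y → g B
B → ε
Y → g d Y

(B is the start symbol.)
First, augment the grammar with B' → B
I₀ = CLOSURE({ [B' → . B] }):
  [B' → . B] has the dot before B: add [B → . Y Y], [B → .]
  [B → . Y Y] has the dot before Y: add [Y → . g B], [Y → . g d Y]
No further items can be added.

I₀ = { [B → . Y Y], [B → .], [B' → . B], [Y → . g B], [Y → . g d Y] }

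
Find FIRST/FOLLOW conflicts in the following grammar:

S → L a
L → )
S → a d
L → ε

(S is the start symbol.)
No FIRST/FOLLOW conflicts.

Nullable non-terminals: L.

L: nullable alternative(s) L → ε; FOLLOW(L) = { 'a' }
  L → ): FIRST \ {ε} = { ')' } — disjoint from FOLLOW(L)
  L → ε: FIRST \ {ε} = { } — this is the only nullable alternative, skip

S has no nullable alternative, so no FIRST/FOLLOW check is needed there.

No FIRST/FOLLOW conflicts found.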